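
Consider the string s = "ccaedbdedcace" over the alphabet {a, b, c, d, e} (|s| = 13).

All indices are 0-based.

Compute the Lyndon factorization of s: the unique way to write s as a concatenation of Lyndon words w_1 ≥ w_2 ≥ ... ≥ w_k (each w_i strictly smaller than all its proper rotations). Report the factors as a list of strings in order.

emit factor 1: 'c' (i=0, period=1)
emit factor 2: 'c' (i=1, period=1)
emit factor 3: 'aedbdedc' (i=2, period=8)
emit factor 4: 'ace' (i=10, period=3)

["c", "c", "aedbdedc", "ace"]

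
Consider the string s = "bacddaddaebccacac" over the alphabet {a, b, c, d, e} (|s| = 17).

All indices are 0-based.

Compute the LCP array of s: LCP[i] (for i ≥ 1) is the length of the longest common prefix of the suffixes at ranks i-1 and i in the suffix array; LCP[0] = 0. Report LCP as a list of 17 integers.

[0, 2, 2, 1, 1, 0, 1, 0, 1, 3, 1, 1, 0, 2, 1, 3, 0]

sorted suffixes:
  #0 SA[0]=15  'ac'
  #1 SA[1]=13  'acac'
  #2 SA[2]=1  'acddaddaebccacac'
  #3 SA[3]=5  'addaebccacac'
  #4 SA[4]=8  'aebccacac'
  #5 SA[5]=0  'bacddaddaebccacac'
  #6 SA[6]=10  'bccacac'
  #7 SA[7]=16  'c'
  #8 SA[8]=14  'cac'
  #9 SA[9]=12  'cacac'
  #10 SA[10]=11  'ccacac'
  #11 SA[11]=2  'cddaddaebccacac'
  #12 SA[12]=4  'daddaebccacac'
  #13 SA[13]=7  'daebccacac'
  #14 SA[14]=3  'ddaddaebccacac'
  #15 SA[15]=6  'ddaebccacac'
  #16 SA[16]=9  'ebccacac'

SA = [15, 13, 1, 5, 8, 0, 10, 16, 14, 12, 11, 2, 4, 7, 3, 6, 9]
[i] adj suffixes → lcp
  [1] 15/13 → 2 ('ac')
  [2] 13/1 → 2 ('ac')
  [3] 1/5 → 1 ('a')
  [4] 5/8 → 1 ('a')
  [5] 8/0 → 0 ('')
  [6] 0/10 → 1 ('b')
  [7] 10/16 → 0 ('')
  [8] 16/14 → 1 ('c')
  [9] 14/12 → 3 ('cac')
  [10] 12/11 → 1 ('c')
  [11] 11/2 → 1 ('c')
  [12] 2/4 → 0 ('')
  [13] 4/7 → 2 ('da')
  [14] 7/3 → 1 ('d')
  [15] 3/6 → 3 ('dda')
  [16] 6/9 → 0 ('')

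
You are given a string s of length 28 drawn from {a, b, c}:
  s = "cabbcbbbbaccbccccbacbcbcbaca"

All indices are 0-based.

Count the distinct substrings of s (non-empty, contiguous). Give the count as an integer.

rank | idx | suffix
   0 |  27 | a
   1 |   1 | abbcbbbbaccbccccbacbcbcbaca
   2 |  25 | aca
   3 |  18 | acbcbcbaca
   4 |   9 | accbccccbacbcbcbaca
   5 |  24 | baca
   6 |  17 | bacbcbcbaca
   7 |   8 | baccbccccbacbcbcbaca
   8 |   7 | bbaccbccccbacbcbcbaca
   9 |   6 | bbbaccbccccbacbcbcbaca
  10 |   5 | bbbbaccbccccbacbcbcbaca
  11 |   2 | bbcbbbbaccbccccbacbcbcbaca
  12 |  22 | bcbaca
  13 |   3 | bcbbbbaccbccccbacbcbcbaca
  14 |  20 | bcbcbaca
  15 |  12 | bccccbacbcbcbaca
  16 |  26 | ca
  17 |   0 | cabbcbbbbaccbccccbacbcbcbaca
  18 |  23 | cbaca
  19 |  16 | cbacbcbcbaca
  20 |   4 | cbbbbaccbccccbacbcbcbaca
  21 |  21 | cbcbaca
  22 |  19 | cbcbcbaca
  23 |  11 | cbccccbacbcbcbaca
  24 |  15 | ccbacbcbcbaca
  25 |  10 | ccbccccbacbcbcbaca
  26 |  14 | cccbacbcbcbaca
  27 |  13 | ccccbacbcbcbaca

SA = [27, 1, 25, 18, 9, 24, 17, 8, 7, 6, 5, 2, 22, 3, 20, 12, 26, 0, 23, 16, 4, 21, 19, 11, 15, 10, 14, 13]
rank  pair      lcp
   1  s[27:],s[1:]  1  'a'
   2  s[1:],s[25:]  1  'a'
   3  s[25:],s[18:]  2  'ac'
   4  s[18:],s[9:]  2  'ac'
   5  s[9:],s[24:]  0  ''
   6  s[24:],s[17:]  3  'bac'
   7  s[17:],s[8:]  3  'bac'
   8  s[8:],s[7:]  1  'b'
   9  s[7:],s[6:]  2  'bb'
  10  s[6:],s[5:]  3  'bbb'
  11  s[5:],s[2:]  2  'bb'
  12  s[2:],s[22:]  1  'b'
  13  s[22:],s[3:]  3  'bcb'
  14  s[3:],s[20:]  3  'bcb'
  15  s[20:],s[12:]  2  'bc'
  16  s[12:],s[26:]  0  ''
  17  s[26:],s[0:]  2  'ca'
  18  s[0:],s[23:]  1  'c'
  19  s[23:],s[16:]  4  'cbac'
  20  s[16:],s[4:]  2  'cb'
  21  s[4:],s[21:]  2  'cb'
  22  s[21:],s[19:]  4  'cbcb'
  23  s[19:],s[11:]  3  'cbc'
  24  s[11:],s[15:]  1  'c'
  25  s[15:],s[10:]  3  'ccb'
  26  s[10:],s[14:]  2  'cc'
  27  s[14:],s[13:]  3  'ccc'

n(n+1)/2 = 28·29/2 = 406
Σ LCP = 0 + 1 + 1 + 2 + 2 + 0 + 3 + 3 + 1 + 2 + 3 + 2 + 1 + 3 + 3 + 2 + 0 + 2 + 1 + 4 + 2 + 2 + 4 + 3 + 1 + 3 + 2 + 3 = 56
distinct = 406 − 56 = 350

350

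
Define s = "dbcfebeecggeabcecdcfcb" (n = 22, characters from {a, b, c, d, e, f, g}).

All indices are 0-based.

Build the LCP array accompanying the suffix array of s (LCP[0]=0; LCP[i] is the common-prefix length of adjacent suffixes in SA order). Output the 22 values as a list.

[0, 0, 1, 2, 1, 0, 1, 1, 1, 2, 1, 0, 1, 0, 1, 1, 2, 1, 0, 1, 0, 1]

rank | idx | suffix
   0 |  12 | abcecdcfcb
   1 |  21 | b
   2 |  13 | bcecdcfcb
   3 |   1 | bcfebeecggeabcecdcfcb
   4 |   5 | beecggeabcecdcfcb
   5 |  20 | cb
   6 |  16 | cdcfcb
   7 |  14 | cecdcfcb
   8 |  18 | cfcb
   9 |   2 | cfebeecggeabcecdcfcb
  10 |   8 | cggeabcecdcfcb
  11 |   0 | dbcfebeecggeabcecdcfcb
  12 |  17 | dcfcb
  13 |  11 | eabcecdcfcb
  14 |   4 | ebeecggeabcecdcfcb
  15 |  15 | ecdcfcb
  16 |   7 | ecggeabcecdcfcb
  17 |   6 | eecggeabcecdcfcb
  18 |  19 | fcb
  19 |   3 | febeecggeabcecdcfcb
  20 |  10 | geabcecdcfcb
  21 |   9 | ggeabcecdcfcb

SA = [12, 21, 13, 1, 5, 20, 16, 14, 18, 2, 8, 0, 17, 11, 4, 15, 7, 6, 19, 3, 10, 9]
[i] adj suffixes → lcp
  [1] 12/21 → 0 ('')
  [2] 21/13 → 1 ('b')
  [3] 13/1 → 2 ('bc')
  [4] 1/5 → 1 ('b')
  [5] 5/20 → 0 ('')
  [6] 20/16 → 1 ('c')
  [7] 16/14 → 1 ('c')
  [8] 14/18 → 1 ('c')
  [9] 18/2 → 2 ('cf')
  [10] 2/8 → 1 ('c')
  [11] 8/0 → 0 ('')
  [12] 0/17 → 1 ('d')
  [13] 17/11 → 0 ('')
  [14] 11/4 → 1 ('e')
  [15] 4/15 → 1 ('e')
  [16] 15/7 → 2 ('ec')
  [17] 7/6 → 1 ('e')
  [18] 6/19 → 0 ('')
  [19] 19/3 → 1 ('f')
  [20] 3/10 → 0 ('')
  [21] 10/9 → 1 ('g')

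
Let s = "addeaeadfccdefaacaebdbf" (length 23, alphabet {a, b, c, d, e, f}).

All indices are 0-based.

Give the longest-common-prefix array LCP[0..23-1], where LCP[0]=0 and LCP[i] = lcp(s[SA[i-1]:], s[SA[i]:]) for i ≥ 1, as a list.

[0, 1, 1, 2, 1, 2, 0, 1, 0, 1, 1, 0, 1, 1, 2, 1, 0, 2, 1, 1, 0, 1, 1]

sorted suffixes:
  #0 SA[0]=14  'aacaebdbf'
  #1 SA[1]=15  'acaebdbf'
  #2 SA[2]=0  'addeaeadfccdefaacaebdbf'
  #3 SA[3]=6  'adfccdefaacaebdbf'
  #4 SA[4]=4  'aeadfccdefaacaebdbf'
  #5 SA[5]=17  'aebdbf'
  #6 SA[6]=19  'bdbf'
  #7 SA[7]=21  'bf'
  #8 SA[8]=16  'caebdbf'
  #9 SA[9]=9  'ccdefaacaebdbf'
  #10 SA[10]=10  'cdefaacaebdbf'
  #11 SA[11]=20  'dbf'
  #12 SA[12]=1  'ddeaeadfccdefaacaebdbf'
  #13 SA[13]=2  'deaeadfccdefaacaebdbf'
  #14 SA[14]=11  'defaacaebdbf'
  #15 SA[15]=7  'dfccdefaacaebdbf'
  #16 SA[16]=5  'eadfccdefaacaebdbf'
  #17 SA[17]=3  'eaeadfccdefaacaebdbf'
  #18 SA[18]=18  'ebdbf'
  #19 SA[19]=12  'efaacaebdbf'
  #20 SA[20]=22  'f'
  #21 SA[21]=13  'faacaebdbf'
  #22 SA[22]=8  'fccdefaacaebdbf'

SA = [14, 15, 0, 6, 4, 17, 19, 21, 16, 9, 10, 20, 1, 2, 11, 7, 5, 3, 18, 12, 22, 13, 8]
i: (SA[i-1],SA[i]) lcp shared
  1: (14,15) 1 'a'
  2: (15,0) 1 'a'
  3: (0,6) 2 'ad'
  4: (6,4) 1 'a'
  5: (4,17) 2 'ae'
  6: (17,19) 0 ''
  7: (19,21) 1 'b'
  8: (21,16) 0 ''
  9: (16,9) 1 'c'
  10: (9,10) 1 'c'
  11: (10,20) 0 ''
  12: (20,1) 1 'd'
  13: (1,2) 1 'd'
  14: (2,11) 2 'de'
  15: (11,7) 1 'd'
  16: (7,5) 0 ''
  17: (5,3) 2 'ea'
  18: (3,18) 1 'e'
  19: (18,12) 1 'e'
  20: (12,22) 0 ''
  21: (22,13) 1 'f'
  22: (13,8) 1 'f'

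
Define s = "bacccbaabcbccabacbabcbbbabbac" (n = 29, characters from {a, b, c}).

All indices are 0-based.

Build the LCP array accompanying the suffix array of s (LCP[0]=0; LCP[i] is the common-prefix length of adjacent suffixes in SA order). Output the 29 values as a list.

[0, 1, 2, 2, 4, 1, 2, 2, 0, 2, 3, 2, 3, 3, 1, 3, 2, 1, 3, 2, 0, 1, 1, 3, 2, 2, 1, 2, 2]

rank | idx | suffix
   0 |   6 | aabcbccabacbabcbbbabbac
   1 |  13 | abacbabcbbbabbac
   2 |  24 | abbac
   3 |  18 | abcbbbabbac
   4 |   7 | abcbccabacbabcbbbabbac
   5 |  27 | ac
   6 |  15 | acbabcbbbabbac
   7 |   1 | acccbaabcbccabacbabcbbbabbac
   8 |   5 | baabcbccabacbabcbbbabbac
   9 |  23 | babbac
  10 |  17 | babcbbbabbac
  11 |  26 | bac
  12 |  14 | bacbabcbbbabbac
  13 |   0 | bacccbaabcbccabacbabcbbbabbac
  14 |  22 | bbabbac
  15 |  25 | bbac
  16 |  21 | bbbabbac
  17 |  19 | bcbbbabbac
  18 |   8 | bcbccabacbabcbbbabbac
  19 |  10 | bccabacbabcbbbabbac
  20 |  28 | c
  21 |  12 | cabacbabcbbbabbac
  22 |   4 | cbaabcbccabacbabcbbbabbac
  23 |  16 | cbabcbbbabbac
  24 |  20 | cbbbabbac
  25 |   9 | cbccabacbabcbbbabbac
  26 |  11 | ccabacbabcbbbabbac
  27 |   3 | ccbaabcbccabacbabcbbbabbac
  28 |   2 | cccbaabcbccabacbabcbbbabbac

SA = [6, 13, 24, 18, 7, 27, 15, 1, 5, 23, 17, 26, 14, 0, 22, 25, 21, 19, 8, 10, 28, 12, 4, 16, 20, 9, 11, 3, 2]
i: (SA[i-1],SA[i]) lcp shared
  1: (6,13) 1 'a'
  2: (13,24) 2 'ab'
  3: (24,18) 2 'ab'
  4: (18,7) 4 'abcb'
  5: (7,27) 1 'a'
  6: (27,15) 2 'ac'
  7: (15,1) 2 'ac'
  8: (1,5) 0 ''
  9: (5,23) 2 'ba'
  10: (23,17) 3 'bab'
  11: (17,26) 2 'ba'
  12: (26,14) 3 'bac'
  13: (14,0) 3 'bac'
  14: (0,22) 1 'b'
  15: (22,25) 3 'bba'
  16: (25,21) 2 'bb'
  17: (21,19) 1 'b'
  18: (19,8) 3 'bcb'
  19: (8,10) 2 'bc'
  20: (10,28) 0 ''
  21: (28,12) 1 'c'
  22: (12,4) 1 'c'
  23: (4,16) 3 'cba'
  24: (16,20) 2 'cb'
  25: (20,9) 2 'cb'
  26: (9,11) 1 'c'
  27: (11,3) 2 'cc'
  28: (3,2) 2 'cc'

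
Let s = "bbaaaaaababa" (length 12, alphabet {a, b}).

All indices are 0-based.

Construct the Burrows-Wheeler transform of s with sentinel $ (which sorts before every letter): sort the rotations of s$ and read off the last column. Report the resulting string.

abbaaaabaaba$

rank  rotation       last
    0  $bbaaaaaababa  a
    1  a$bbaaaaaabab  b
    2  aaaaaababa$bb  b
    3  aaaaababa$bba  a
    4  aaaababa$bbaa  a
    5  aaababa$bbaaa  a
    6  aababa$bbaaaa  a
    7  aba$bbaaaaaab  b
    8  ababa$bbaaaaa  a
    9  ba$bbaaaaaaba  a
   10  baaaaaababa$b  b
   11  baba$bbaaaaaa  a
   12  bbaaaaaababa$  $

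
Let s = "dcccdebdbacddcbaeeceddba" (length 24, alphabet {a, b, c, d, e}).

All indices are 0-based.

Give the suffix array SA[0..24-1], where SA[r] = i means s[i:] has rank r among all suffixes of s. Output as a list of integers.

[23, 9, 15, 22, 8, 14, 6, 13, 1, 2, 10, 3, 18, 21, 7, 12, 0, 20, 11, 4, 5, 17, 19, 16]

rank→(start, suffix):
  0 → (23, 'a')
  1 → (9, 'acddcbaeeceddba')
  2 → (15, 'aeeceddba')
  3 → (22, 'ba')
  4 → (8, 'bacddcbaeeceddba')
  5 → (14, 'baeeceddba')
  6 → (6, 'bdbacddcbaeeceddba')
  7 → (13, 'cbaeeceddba')
  8 → (1, 'cccdebdbacddcbaeeceddba')
  9 → (2, 'ccdebdbacddcbaeeceddba')
  10 → (10, 'cddcbaeeceddba')
  11 → (3, 'cdebdbacddcbaeeceddba')
  12 → (18, 'ceddba')
  13 → (21, 'dba')
  14 → (7, 'dbacddcbaeeceddba')
  15 → (12, 'dcbaeeceddba')
  16 → (0, 'dcccdebdbacddcbaeeceddba')
  17 → (20, 'ddba')
  18 → (11, 'ddcbaeeceddba')
  19 → (4, 'debdbacddcbaeeceddba')
  20 → (5, 'ebdbacddcbaeeceddba')
  21 → (17, 'eceddba')
  22 → (19, 'eddba')
  23 → (16, 'eeceddba')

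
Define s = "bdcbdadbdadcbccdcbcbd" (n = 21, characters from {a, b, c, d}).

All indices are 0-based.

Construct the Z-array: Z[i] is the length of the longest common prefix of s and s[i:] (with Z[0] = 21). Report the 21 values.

[21, 0, 0, 2, 0, 0, 0, 2, 0, 0, 0, 0, 1, 0, 0, 0, 0, 1, 0, 2, 0]

Z[0]=21
i=1: i≥r, start 0; Z[1]=0
i=2: i≥r, start 0; Z[2]=0
i=3: i≥r, start 0; Z[3]=2 extend→box=[3,5)
i=4: min(r-i=1, Z[1]=0)=0; Z[4]=0
i=5: i≥r, start 0; Z[5]=0
i=6: i≥r, start 0; Z[6]=0
i=7: i≥r, start 0; Z[7]=2 extend→box=[7,9)
i=8: min(r-i=1, Z[1]=0)=0; Z[8]=0
i=9: i≥r, start 0; Z[9]=0
i=10: i≥r, start 0; Z[10]=0
i=11: i≥r, start 0; Z[11]=0
i=12: i≥r, start 0; Z[12]=1 extend→box=[12,13)
i=13: i≥r, start 0; Z[13]=0
i=14: i≥r, start 0; Z[14]=0
i=15: i≥r, start 0; Z[15]=0
i=16: i≥r, start 0; Z[16]=0
i=17: i≥r, start 0; Z[17]=1 extend→box=[17,18)
i=18: i≥r, start 0; Z[18]=0
i=19: i≥r, start 0; Z[19]=2 extend→box=[19,21)
i=20: min(r-i=1, Z[1]=0)=0; Z[20]=0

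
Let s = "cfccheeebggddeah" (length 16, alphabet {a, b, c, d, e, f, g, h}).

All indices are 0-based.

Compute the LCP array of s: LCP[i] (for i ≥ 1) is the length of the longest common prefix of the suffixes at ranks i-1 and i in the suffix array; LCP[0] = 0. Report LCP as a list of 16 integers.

[0, 0, 0, 1, 1, 0, 1, 0, 1, 1, 2, 0, 0, 1, 0, 1]

sorted suffixes:
  #0 SA[0]=14  'ah'
  #1 SA[1]=8  'bggddeah'
  #2 SA[2]=2  'ccheeebggddeah'
  #3 SA[3]=0  'cfccheeebggddeah'
  #4 SA[4]=3  'cheeebggddeah'
  #5 SA[5]=11  'ddeah'
  #6 SA[6]=12  'deah'
  #7 SA[7]=13  'eah'
  #8 SA[8]=7  'ebggddeah'
  #9 SA[9]=6  'eebggddeah'
  #10 SA[10]=5  'eeebggddeah'
  #11 SA[11]=1  'fccheeebggddeah'
  #12 SA[12]=10  'gddeah'
  #13 SA[13]=9  'ggddeah'
  #14 SA[14]=15  'h'
  #15 SA[15]=4  'heeebggddeah'

SA = [14, 8, 2, 0, 3, 11, 12, 13, 7, 6, 5, 1, 10, 9, 15, 4]
i: (SA[i-1],SA[i]) lcp shared
  1: (14,8) 0 ''
  2: (8,2) 0 ''
  3: (2,0) 1 'c'
  4: (0,3) 1 'c'
  5: (3,11) 0 ''
  6: (11,12) 1 'd'
  7: (12,13) 0 ''
  8: (13,7) 1 'e'
  9: (7,6) 1 'e'
  10: (6,5) 2 'ee'
  11: (5,1) 0 ''
  12: (1,10) 0 ''
  13: (10,9) 1 'g'
  14: (9,15) 0 ''
  15: (15,4) 1 'h'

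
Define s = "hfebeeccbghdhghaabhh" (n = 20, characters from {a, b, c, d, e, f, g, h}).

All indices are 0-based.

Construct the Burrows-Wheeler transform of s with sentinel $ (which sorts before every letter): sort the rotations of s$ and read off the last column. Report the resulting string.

hhaecacehfebhhbhgg$db

rank  rotation               last
    0  $hfebeeccbghdhghaabhh  h
    1  aabhh$hfebeeccbghdhgh  h
    2  abhh$hfebeeccbghdhgha  a
    3  beeccbghdhghaabhh$hfe  e
    4  bghdhghaabhh$hfebeecc  c
    5  bhh$hfebeeccbghdhghaa  a
    6  cbghdhghaabhh$hfebeec  c
    7  ccbghdhghaabhh$hfebee  e
    8  dhghaabhh$hfebeeccbgh  h
    9  ebeeccbghdhghaabhh$hf  f
   10  eccbghdhghaabhh$hfebe  e
   11  eeccbghdhghaabhh$hfeb  b
   12  febeeccbghdhghaabhh$h  h
   13  ghaabhh$hfebeeccbghdh  h
   14  ghdhghaabhh$hfebeeccb  b
   15  h$hfebeeccbghdhghaabh  h
   16  haabhh$hfebeeccbghdhg  g
   17  hdhghaabhh$hfebeeccbg  g
   18  hfebeeccbghdhghaabhh$  $
   19  hghaabhh$hfebeeccbghd  d
   20  hh$hfebeeccbghdhghaab  b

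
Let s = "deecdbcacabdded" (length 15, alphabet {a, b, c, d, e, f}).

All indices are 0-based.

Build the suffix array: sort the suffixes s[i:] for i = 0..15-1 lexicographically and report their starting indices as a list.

rank | idx | suffix
   0 |   9 | abdded
   1 |   7 | acabdded
   2 |   5 | bcacabdded
   3 |  10 | bdded
   4 |   8 | cabdded
   5 |   6 | cacabdded
   6 |   3 | cdbcacabdded
   7 |  14 | d
   8 |   4 | dbcacabdded
   9 |  11 | dded
  10 |  12 | ded
  11 |   0 | deecdbcacabdded
  12 |   2 | ecdbcacabdded
  13 |  13 | ed
  14 |   1 | eecdbcacabdded

[9, 7, 5, 10, 8, 6, 3, 14, 4, 11, 12, 0, 2, 13, 1]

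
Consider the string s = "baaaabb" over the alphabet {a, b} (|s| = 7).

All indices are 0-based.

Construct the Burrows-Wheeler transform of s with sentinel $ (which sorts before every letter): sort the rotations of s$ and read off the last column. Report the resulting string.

bbaaab$a

rank  rotation  last
    0  $baaaabb  b
    1  aaaabb$b  b
    2  aaabb$ba  a
    3  aabb$baa  a
    4  abb$baaa  a
    5  b$baaaab  b
    6  baaaabb$  $
    7  bb$baaaa  a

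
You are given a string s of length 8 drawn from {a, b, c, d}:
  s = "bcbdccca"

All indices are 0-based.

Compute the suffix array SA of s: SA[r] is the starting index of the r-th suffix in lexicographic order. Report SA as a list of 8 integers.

rank→(start, suffix):
  0 → (7, 'a')
  1 → (0, 'bcbdccca')
  2 → (2, 'bdccca')
  3 → (6, 'ca')
  4 → (1, 'cbdccca')
  5 → (5, 'cca')
  6 → (4, 'ccca')
  7 → (3, 'dccca')

[7, 0, 2, 6, 1, 5, 4, 3]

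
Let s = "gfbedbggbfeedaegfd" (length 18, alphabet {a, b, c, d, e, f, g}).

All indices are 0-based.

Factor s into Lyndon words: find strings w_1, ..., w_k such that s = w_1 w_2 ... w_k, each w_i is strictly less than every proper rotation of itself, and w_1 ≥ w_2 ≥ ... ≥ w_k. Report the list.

["g", "f", "bedbggbfeed", "aegfd"]

emit factor 1: 'g' (i=0, period=1)
emit factor 2: 'f' (i=1, period=1)
emit factor 3: 'bedbggbfeed' (i=2, period=11)
emit factor 4: 'aegfd' (i=13, period=5)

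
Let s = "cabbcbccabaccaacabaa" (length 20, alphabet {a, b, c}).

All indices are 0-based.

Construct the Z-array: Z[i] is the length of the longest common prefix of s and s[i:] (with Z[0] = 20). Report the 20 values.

Z[0]=20
i=1: i≥r, start 0; Z[1]=0
i=2: i≥r, start 0; Z[2]=0
i=3: i≥r, start 0; Z[3]=0
i=4: i≥r, start 0; Z[4]=1 grow→box=[4,5)
i=5: i≥r, start 0; Z[5]=0
i=6: i≥r, start 0; Z[6]=1 grow→box=[6,7)
i=7: i≥r, start 0; Z[7]=3 grow→box=[7,10)
i=8: min(r-i=2, Z[1]=0)=0; Z[8]=0
i=9: min(r-i=1, Z[2]=0)=0; Z[9]=0
i=10: i≥r, start 0; Z[10]=0
i=11: i≥r, start 0; Z[11]=1 grow→box=[11,12)
i=12: i≥r, start 0; Z[12]=2 grow→box=[12,14)
i=13: min(r-i=1, Z[1]=0)=0; Z[13]=0
i=14: i≥r, start 0; Z[14]=0
i=15: i≥r, start 0; Z[15]=3 grow→box=[15,18)
i=16: min(r-i=2, Z[1]=0)=0; Z[16]=0
i=17: min(r-i=1, Z[2]=0)=0; Z[17]=0
i=18: i≥r, start 0; Z[18]=0
i=19: i≥r, start 0; Z[19]=0

[20, 0, 0, 0, 1, 0, 1, 3, 0, 0, 0, 1, 2, 0, 0, 3, 0, 0, 0, 0]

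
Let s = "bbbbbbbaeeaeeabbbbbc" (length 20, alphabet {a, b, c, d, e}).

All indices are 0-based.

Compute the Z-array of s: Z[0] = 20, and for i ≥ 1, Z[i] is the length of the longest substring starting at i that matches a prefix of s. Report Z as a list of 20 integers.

[20, 6, 5, 4, 3, 2, 1, 0, 0, 0, 0, 0, 0, 0, 5, 4, 3, 2, 1, 0]

Z[0]=20
i=1: fresh scan; Z[1]=6 grow→box=[1,7)
i=2: min(r-i=5, Z[1]=6)=5; Z[2]=5
i=3: min(r-i=4, Z[2]=5)=4; Z[3]=4
i=4: min(r-i=3, Z[3]=4)=3; Z[4]=3
i=5: min(r-i=2, Z[4]=3)=2; Z[5]=2
i=6: min(r-i=1, Z[5]=2)=1; Z[6]=1
i=7: fresh scan; Z[7]=0
i=8: fresh scan; Z[8]=0
i=9: fresh scan; Z[9]=0
i=10: fresh scan; Z[10]=0
i=11: fresh scan; Z[11]=0
i=12: fresh scan; Z[12]=0
i=13: fresh scan; Z[13]=0
i=14: fresh scan; Z[14]=5 grow→box=[14,19)
i=15: min(r-i=4, Z[1]=6)=4; Z[15]=4
i=16: min(r-i=3, Z[2]=5)=3; Z[16]=3
i=17: min(r-i=2, Z[3]=4)=2; Z[17]=2
i=18: min(r-i=1, Z[4]=3)=1; Z[18]=1
i=19: fresh scan; Z[19]=0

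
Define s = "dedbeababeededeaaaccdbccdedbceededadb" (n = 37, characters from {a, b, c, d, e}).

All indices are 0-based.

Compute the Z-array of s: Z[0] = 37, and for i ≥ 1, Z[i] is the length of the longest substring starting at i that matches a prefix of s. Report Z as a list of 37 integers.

[37, 0, 1, 0, 0, 0, 0, 0, 0, 0, 0, 3, 0, 2, 0, 0, 0, 0, 0, 0, 1, 0, 0, 0, 4, 0, 1, 0, 0, 0, 0, 3, 0, 1, 0, 1, 0]

Z[0]=37
i=1: i≥r, start 0; Z[1]=0
i=2: i≥r, start 0; Z[2]=1 scan→box=[2,3)
i=3: i≥r, start 0; Z[3]=0
i=4: i≥r, start 0; Z[4]=0
i=5: i≥r, start 0; Z[5]=0
i=6: i≥r, start 0; Z[6]=0
i=7: i≥r, start 0; Z[7]=0
i=8: i≥r, start 0; Z[8]=0
i=9: i≥r, start 0; Z[9]=0
i=10: i≥r, start 0; Z[10]=0
i=11: i≥r, start 0; Z[11]=3 scan→box=[11,14)
i=12: min(r-i=2, Z[1]=0)=0; Z[12]=0
i=13: min(r-i=1, Z[2]=1)=1; Z[13]=2 scan→box=[13,15)
i=14: min(r-i=1, Z[1]=0)=0; Z[14]=0
i=15: i≥r, start 0; Z[15]=0
i=16: i≥r, start 0; Z[16]=0
i=17: i≥r, start 0; Z[17]=0
i=18: i≥r, start 0; Z[18]=0
i=19: i≥r, start 0; Z[19]=0
i=20: i≥r, start 0; Z[20]=1 scan→box=[20,21)
i=21: i≥r, start 0; Z[21]=0
i=22: i≥r, start 0; Z[22]=0
i=23: i≥r, start 0; Z[23]=0
i=24: i≥r, start 0; Z[24]=4 scan→box=[24,28)
i=25: min(r-i=3, Z[1]=0)=0; Z[25]=0
i=26: min(r-i=2, Z[2]=1)=1; Z[26]=1
i=27: min(r-i=1, Z[3]=0)=0; Z[27]=0
i=28: i≥r, start 0; Z[28]=0
i=29: i≥r, start 0; Z[29]=0
i=30: i≥r, start 0; Z[30]=0
i=31: i≥r, start 0; Z[31]=3 scan→box=[31,34)
i=32: min(r-i=2, Z[1]=0)=0; Z[32]=0
i=33: min(r-i=1, Z[2]=1)=1; Z[33]=1
i=34: i≥r, start 0; Z[34]=0
i=35: i≥r, start 0; Z[35]=1 scan→box=[35,36)
i=36: i≥r, start 0; Z[36]=0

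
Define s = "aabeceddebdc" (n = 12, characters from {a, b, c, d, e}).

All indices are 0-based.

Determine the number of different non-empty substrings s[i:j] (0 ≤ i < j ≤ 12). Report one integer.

71

rank | idx | suffix
   0 |   0 | aabeceddebdc
   1 |   1 | abeceddebdc
   2 |   9 | bdc
   3 |   2 | beceddebdc
   4 |  11 | c
   5 |   4 | ceddebdc
   6 |  10 | dc
   7 |   6 | ddebdc
   8 |   7 | debdc
   9 |   8 | ebdc
  10 |   3 | eceddebdc
  11 |   5 | eddebdc

SA = [0, 1, 9, 2, 11, 4, 10, 6, 7, 8, 3, 5]
i: (SA[i-1],SA[i]) lcp shared
  1: (0,1) 1 'a'
  2: (1,9) 0 ''
  3: (9,2) 1 'b'
  4: (2,11) 0 ''
  5: (11,4) 1 'c'
  6: (4,10) 0 ''
  7: (10,6) 1 'd'
  8: (6,7) 1 'd'
  9: (7,8) 0 ''
  10: (8,3) 1 'e'
  11: (3,5) 1 'e'

n(n+1)/2 = 12·13/2 = 78
Σ LCP = 0 + 1 + 0 + 1 + 0 + 1 + 0 + 1 + 1 + 0 + 1 + 1 = 7
distinct = 78 − 7 = 71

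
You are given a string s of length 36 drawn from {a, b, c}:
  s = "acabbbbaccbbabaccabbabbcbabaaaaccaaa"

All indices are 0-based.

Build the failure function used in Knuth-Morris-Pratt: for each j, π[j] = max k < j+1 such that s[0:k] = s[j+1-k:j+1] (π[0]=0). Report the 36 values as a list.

[0, 0, 1, 0, 0, 0, 0, 1, 2, 0, 0, 0, 1, 0, 1, 2, 0, 1, 0, 0, 1, 0, 0, 0, 0, 1, 0, 1, 1, 1, 1, 2, 0, 1, 1, 1]

π[0] = 0
j=1 s[j]='c': π[1]=0 (border '')
j=2 s[j]='a': π[2]=1 (border 'a')
j=3 s[j]='b': k: 1→0; π[3]=0 (border '')
j=4 s[j]='b': π[4]=0 (border '')
j=5 s[j]='b': π[5]=0 (border '')
j=6 s[j]='b': π[6]=0 (border '')
j=7 s[j]='a': π[7]=1 (border 'a')
j=8 s[j]='c': π[8]=2 (border 'ac')
j=9 s[j]='c': k: 2→0; π[9]=0 (border '')
j=10 s[j]='b': π[10]=0 (border '')
j=11 s[j]='b': π[11]=0 (border '')
j=12 s[j]='a': π[12]=1 (border 'a')
j=13 s[j]='b': k: 1→0; π[13]=0 (border '')
j=14 s[j]='a': π[14]=1 (border 'a')
j=15 s[j]='c': π[15]=2 (border 'ac')
j=16 s[j]='c': k: 2→0; π[16]=0 (border '')
j=17 s[j]='a': π[17]=1 (border 'a')
j=18 s[j]='b': k: 1→0; π[18]=0 (border '')
j=19 s[j]='b': π[19]=0 (border '')
j=20 s[j]='a': π[20]=1 (border 'a')
j=21 s[j]='b': k: 1→0; π[21]=0 (border '')
j=22 s[j]='b': π[22]=0 (border '')
j=23 s[j]='c': π[23]=0 (border '')
j=24 s[j]='b': π[24]=0 (border '')
j=25 s[j]='a': π[25]=1 (border 'a')
j=26 s[j]='b': k: 1→0; π[26]=0 (border '')
j=27 s[j]='a': π[27]=1 (border 'a')
j=28 s[j]='a': k: 1→0; π[28]=1 (border 'a')
j=29 s[j]='a': k: 1→0; π[29]=1 (border 'a')
j=30 s[j]='a': k: 1→0; π[30]=1 (border 'a')
j=31 s[j]='c': π[31]=2 (border 'ac')
j=32 s[j]='c': k: 2→0; π[32]=0 (border '')
j=33 s[j]='a': π[33]=1 (border 'a')
j=34 s[j]='a': k: 1→0; π[34]=1 (border 'a')
j=35 s[j]='a': k: 1→0; π[35]=1 (border 'a')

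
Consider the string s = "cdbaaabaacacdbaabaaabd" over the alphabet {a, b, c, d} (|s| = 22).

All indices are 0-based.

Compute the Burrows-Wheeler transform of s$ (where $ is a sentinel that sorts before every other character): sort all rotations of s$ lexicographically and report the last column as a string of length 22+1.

dbbbaabaaaacdadaaa$abcc

rank  rotation                 last
    0  $cdbaaabaacacdbaabaaabd  d
    1  aaabaacacdbaabaaabd$cdb  b
    2  aaabd$cdbaaabaacacdbaab  b
    3  aabaaabd$cdbaaabaacacdb  b
    4  aabaacacdbaabaaabd$cdba  a
    5  aabd$cdbaaabaacacdbaaba  a
    6  aacacdbaabaaabd$cdbaaab  b
    7  abaaabd$cdbaaabaacacdba  a
    8  abaacacdbaabaaabd$cdbaa  a
    9  abd$cdbaaabaacacdbaabaa  a
   10  acacdbaabaaabd$cdbaaaba  a
   11  acdbaabaaabd$cdbaaabaac  c
   12  baaabaacacdbaabaaabd$cd  d
   13  baaabd$cdbaaabaacacdbaa  a
   14  baabaaabd$cdbaaabaacacd  d
   15  baacacdbaabaaabd$cdbaaa  a
   16  bd$cdbaaabaacacdbaabaaa  a
   17  cacdbaabaaabd$cdbaaabaa  a
   18  cdbaaabaacacdbaabaaabd$  $
   19  cdbaabaaabd$cdbaaabaaca  a
   20  d$cdbaaabaacacdbaabaaab  b
   21  dbaaabaacacdbaabaaabd$c  c
   22  dbaabaaabd$cdbaaabaacac  c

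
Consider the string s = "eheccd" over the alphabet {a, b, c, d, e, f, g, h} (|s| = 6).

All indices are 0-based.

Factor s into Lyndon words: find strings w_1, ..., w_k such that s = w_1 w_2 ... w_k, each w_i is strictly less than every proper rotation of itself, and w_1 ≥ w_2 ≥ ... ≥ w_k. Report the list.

emit factor 1: 'eh' (i=0, period=2)
emit factor 2: 'e' (i=2, period=1)
emit factor 3: 'ccd' (i=3, period=3)

["eh", "e", "ccd"]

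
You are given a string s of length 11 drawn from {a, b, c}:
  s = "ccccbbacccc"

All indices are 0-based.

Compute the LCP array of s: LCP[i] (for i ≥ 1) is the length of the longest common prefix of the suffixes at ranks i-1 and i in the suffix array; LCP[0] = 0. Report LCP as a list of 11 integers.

rank | idx | suffix
   0 |   6 | acccc
   1 |   5 | bacccc
   2 |   4 | bbacccc
   3 |  10 | c
   4 |   3 | cbbacccc
   5 |   9 | cc
   6 |   2 | ccbbacccc
   7 |   8 | ccc
   8 |   1 | cccbbacccc
   9 |   7 | cccc
  10 |   0 | ccccbbacccc

SA = [6, 5, 4, 10, 3, 9, 2, 8, 1, 7, 0]
[i] adj suffixes → lcp
  [1] 6/5 → 0 ('')
  [2] 5/4 → 1 ('b')
  [3] 4/10 → 0 ('')
  [4] 10/3 → 1 ('c')
  [5] 3/9 → 1 ('c')
  [6] 9/2 → 2 ('cc')
  [7] 2/8 → 2 ('cc')
  [8] 8/1 → 3 ('ccc')
  [9] 1/7 → 3 ('ccc')
  [10] 7/0 → 4 ('cccc')

[0, 0, 1, 0, 1, 1, 2, 2, 3, 3, 4]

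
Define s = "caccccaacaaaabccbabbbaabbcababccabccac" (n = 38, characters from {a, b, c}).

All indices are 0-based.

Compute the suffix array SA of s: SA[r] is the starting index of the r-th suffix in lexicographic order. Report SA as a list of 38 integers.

[9, 10, 21, 11, 6, 26, 17, 22, 28, 32, 12, 36, 7, 1, 20, 16, 27, 19, 18, 23, 24, 29, 33, 13, 37, 8, 5, 25, 31, 35, 0, 15, 4, 30, 34, 14, 3, 2]

rank | idx | suffix
   0 |   9 | aaaabccbabbbaabbcababccabccac
   1 |  10 | aaabccbabbbaabbcababccabccac
   2 |  21 | aabbcababccabccac
   3 |  11 | aabccbabbbaabbcababccabccac
   4 |   6 | aacaaaabccbabbbaabbcababccabccac
   5 |  26 | ababccabccac
   6 |  17 | abbbaabbcababccabccac
   7 |  22 | abbcababccabccac
   8 |  28 | abccabccac
   9 |  32 | abccac
  10 |  12 | abccbabbbaabbcababccabccac
  11 |  36 | ac
  12 |   7 | acaaaabccbabbbaabbcababccabccac
  13 |   1 | accccaacaaaabccbabbbaabbcababccabccac
  14 |  20 | baabbcababccabccac
  15 |  16 | babbbaabbcababccabccac
  16 |  27 | babccabccac
  17 |  19 | bbaabbcababccabccac
  18 |  18 | bbbaabbcababccabccac
  19 |  23 | bbcababccabccac
  20 |  24 | bcababccabccac
  21 |  29 | bccabccac
  22 |  33 | bccac
  23 |  13 | bccbabbbaabbcababccabccac
  24 |  37 | c
  25 |   8 | caaaabccbabbbaabbcababccabccac
  26 |   5 | caacaaaabccbabbbaabbcababccabccac
  27 |  25 | cababccabccac
  28 |  31 | cabccac
  29 |  35 | cac
  30 |   0 | caccccaacaaaabccbabbbaabbcababccabccac
  31 |  15 | cbabbbaabbcababccabccac
  32 |   4 | ccaacaaaabccbabbbaabbcababccabccac
  33 |  30 | ccabccac
  34 |  34 | ccac
  35 |  14 | ccbabbbaabbcababccabccac
  36 |   3 | cccaacaaaabccbabbbaabbcababccabccac
  37 |   2 | ccccaacaaaabccbabbbaabbcababccabccac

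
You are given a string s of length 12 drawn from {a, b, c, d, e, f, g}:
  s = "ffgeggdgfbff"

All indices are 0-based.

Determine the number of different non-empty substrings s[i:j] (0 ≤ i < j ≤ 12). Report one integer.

70

sorted suffixes:
  #0 SA[0]=9  'bff'
  #1 SA[1]=6  'dgfbff'
  #2 SA[2]=3  'eggdgfbff'
  #3 SA[3]=11  'f'
  #4 SA[4]=8  'fbff'
  #5 SA[5]=10  'ff'
  #6 SA[6]=0  'ffgeggdgfbff'
  #7 SA[7]=1  'fgeggdgfbff'
  #8 SA[8]=5  'gdgfbff'
  #9 SA[9]=2  'geggdgfbff'
  #10 SA[10]=7  'gfbff'
  #11 SA[11]=4  'ggdgfbff'

SA = [9, 6, 3, 11, 8, 10, 0, 1, 5, 2, 7, 4]
i: (SA[i-1],SA[i]) lcp shared
  1: (9,6) 0 ''
  2: (6,3) 0 ''
  3: (3,11) 0 ''
  4: (11,8) 1 'f'
  5: (8,10) 1 'f'
  6: (10,0) 2 'ff'
  7: (0,1) 1 'f'
  8: (1,5) 0 ''
  9: (5,2) 1 'g'
  10: (2,7) 1 'g'
  11: (7,4) 1 'g'

n(n+1)/2 = 12·13/2 = 78
Σ LCP = 0 + 0 + 0 + 0 + 1 + 1 + 2 + 1 + 0 + 1 + 1 + 1 = 8
distinct = 78 − 8 = 70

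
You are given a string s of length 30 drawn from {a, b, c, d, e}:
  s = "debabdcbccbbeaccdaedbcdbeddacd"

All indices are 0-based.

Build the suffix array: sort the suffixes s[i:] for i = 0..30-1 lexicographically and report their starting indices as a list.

rank→(start, suffix):
  0 → (3, 'abdcbccbbeaccdaedbcdbeddacd')
  1 → (13, 'accdaedbcdbeddacd')
  2 → (27, 'acd')
  3 → (17, 'aedbcdbeddacd')
  4 → (2, 'babdcbccbbeaccdaedbcdbeddacd')
  5 → (10, 'bbeaccdaedbcdbeddacd')
  6 → (7, 'bccbbeaccdaedbcdbeddacd')
  7 → (20, 'bcdbeddacd')
  8 → (4, 'bdcbccbbeaccdaedbcdbeddacd')
  9 → (11, 'beaccdaedbcdbeddacd')
  10 → (23, 'beddacd')
  11 → (9, 'cbbeaccdaedbcdbeddacd')
  12 → (6, 'cbccbbeaccdaedbcdbeddacd')
  13 → (8, 'ccbbeaccdaedbcdbeddacd')
  14 → (14, 'ccdaedbcdbeddacd')
  15 → (28, 'cd')
  16 → (15, 'cdaedbcdbeddacd')
  17 → (21, 'cdbeddacd')
  18 → (29, 'd')
  19 → (26, 'dacd')
  20 → (16, 'daedbcdbeddacd')
  21 → (19, 'dbcdbeddacd')
  22 → (22, 'dbeddacd')
  23 → (5, 'dcbccbbeaccdaedbcdbeddacd')
  24 → (25, 'ddacd')
  25 → (0, 'debabdcbccbbeaccdaedbcdbeddacd')
  26 → (12, 'eaccdaedbcdbeddacd')
  27 → (1, 'ebabdcbccbbeaccdaedbcdbeddacd')
  28 → (18, 'edbcdbeddacd')
  29 → (24, 'eddacd')

[3, 13, 27, 17, 2, 10, 7, 20, 4, 11, 23, 9, 6, 8, 14, 28, 15, 21, 29, 26, 16, 19, 22, 5, 25, 0, 12, 1, 18, 24]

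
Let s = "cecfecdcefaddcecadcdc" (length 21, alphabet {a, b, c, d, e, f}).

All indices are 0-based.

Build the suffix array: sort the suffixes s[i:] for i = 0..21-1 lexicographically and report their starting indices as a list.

sorted suffixes:
  #0 SA[0]=16  'adcdc'
  #1 SA[1]=10  'addcecadcdc'
  #2 SA[2]=20  'c'
  #3 SA[3]=15  'cadcdc'
  #4 SA[4]=18  'cdc'
  #5 SA[5]=5  'cdcefaddcecadcdc'
  #6 SA[6]=13  'cecadcdc'
  #7 SA[7]=0  'cecfecdcefaddcecadcdc'
  #8 SA[8]=7  'cefaddcecadcdc'
  #9 SA[9]=2  'cfecdcefaddcecadcdc'
  #10 SA[10]=19  'dc'
  #11 SA[11]=17  'dcdc'
  #12 SA[12]=12  'dcecadcdc'
  #13 SA[13]=6  'dcefaddcecadcdc'
  #14 SA[14]=11  'ddcecadcdc'
  #15 SA[15]=14  'ecadcdc'
  #16 SA[16]=4  'ecdcefaddcecadcdc'
  #17 SA[17]=1  'ecfecdcefaddcecadcdc'
  #18 SA[18]=8  'efaddcecadcdc'
  #19 SA[19]=9  'faddcecadcdc'
  #20 SA[20]=3  'fecdcefaddcecadcdc'

[16, 10, 20, 15, 18, 5, 13, 0, 7, 2, 19, 17, 12, 6, 11, 14, 4, 1, 8, 9, 3]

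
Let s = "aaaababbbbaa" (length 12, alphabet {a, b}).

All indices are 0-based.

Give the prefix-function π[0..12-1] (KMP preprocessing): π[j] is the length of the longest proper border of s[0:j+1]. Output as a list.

[0, 1, 2, 3, 0, 1, 0, 0, 0, 0, 1, 2]

π[0] = 0
j=1 s[j]='a': π[1]=1 (border 'a')
j=2 s[j]='a': π[2]=2 (border 'aa')
j=3 s[j]='a': π[3]=3 (border 'aaa')
j=4 s[j]='b': k: 3→2→1→0; π[4]=0 (border '')
j=5 s[j]='a': π[5]=1 (border 'a')
j=6 s[j]='b': k: 1→0; π[6]=0 (border '')
j=7 s[j]='b': π[7]=0 (border '')
j=8 s[j]='b': π[8]=0 (border '')
j=9 s[j]='b': π[9]=0 (border '')
j=10 s[j]='a': π[10]=1 (border 'a')
j=11 s[j]='a': π[11]=2 (border 'aa')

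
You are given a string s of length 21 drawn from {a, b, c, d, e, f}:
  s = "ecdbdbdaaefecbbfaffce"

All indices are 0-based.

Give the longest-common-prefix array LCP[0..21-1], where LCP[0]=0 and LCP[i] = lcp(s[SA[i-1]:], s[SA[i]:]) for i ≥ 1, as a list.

sorted suffixes:
  #0 SA[0]=7  'aaefecbbfaffce'
  #1 SA[1]=8  'aefecbbfaffce'
  #2 SA[2]=16  'affce'
  #3 SA[3]=13  'bbfaffce'
  #4 SA[4]=5  'bdaaefecbbfaffce'
  #5 SA[5]=3  'bdbdaaefecbbfaffce'
  #6 SA[6]=14  'bfaffce'
  #7 SA[7]=12  'cbbfaffce'
  #8 SA[8]=1  'cdbdbdaaefecbbfaffce'
  #9 SA[9]=19  'ce'
  #10 SA[10]=6  'daaefecbbfaffce'
  #11 SA[11]=4  'dbdaaefecbbfaffce'
  #12 SA[12]=2  'dbdbdaaefecbbfaffce'
  #13 SA[13]=20  'e'
  #14 SA[14]=11  'ecbbfaffce'
  #15 SA[15]=0  'ecdbdbdaaefecbbfaffce'
  #16 SA[16]=9  'efecbbfaffce'
  #17 SA[17]=15  'faffce'
  #18 SA[18]=18  'fce'
  #19 SA[19]=10  'fecbbfaffce'
  #20 SA[20]=17  'ffce'

SA = [7, 8, 16, 13, 5, 3, 14, 12, 1, 19, 6, 4, 2, 20, 11, 0, 9, 15, 18, 10, 17]
rank  pair      lcp
   1  s[7:],s[8:]  1  'a'
   2  s[8:],s[16:]  1  'a'
   3  s[16:],s[13:]  0  ''
   4  s[13:],s[5:]  1  'b'
   5  s[5:],s[3:]  2  'bd'
   6  s[3:],s[14:]  1  'b'
   7  s[14:],s[12:]  0  ''
   8  s[12:],s[1:]  1  'c'
   9  s[1:],s[19:]  1  'c'
  10  s[19:],s[6:]  0  ''
  11  s[6:],s[4:]  1  'd'
  12  s[4:],s[2:]  3  'dbd'
  13  s[2:],s[20:]  0  ''
  14  s[20:],s[11:]  1  'e'
  15  s[11:],s[0:]  2  'ec'
  16  s[0:],s[9:]  1  'e'
  17  s[9:],s[15:]  0  ''
  18  s[15:],s[18:]  1  'f'
  19  s[18:],s[10:]  1  'f'
  20  s[10:],s[17:]  1  'f'

[0, 1, 1, 0, 1, 2, 1, 0, 1, 1, 0, 1, 3, 0, 1, 2, 1, 0, 1, 1, 1]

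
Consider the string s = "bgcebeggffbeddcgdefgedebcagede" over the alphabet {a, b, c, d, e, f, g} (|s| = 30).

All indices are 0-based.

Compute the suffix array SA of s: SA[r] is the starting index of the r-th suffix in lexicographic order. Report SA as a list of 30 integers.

[25, 23, 10, 4, 0, 24, 2, 14, 13, 12, 28, 21, 16, 29, 22, 3, 11, 27, 20, 17, 5, 9, 8, 18, 1, 15, 26, 19, 7, 6]

sorted suffixes:
  #0 SA[0]=25  'agede'
  #1 SA[1]=23  'bcagede'
  #2 SA[2]=10  'beddcgdefgedebcagede'
  #3 SA[3]=4  'beggffbeddcgdefgedebcagede'
  #4 SA[4]=0  'bgcebeggffbeddcgdefgedebcagede'
  #5 SA[5]=24  'cagede'
  #6 SA[6]=2  'cebeggffbeddcgdefgedebcagede'
  #7 SA[7]=14  'cgdefgedebcagede'
  #8 SA[8]=13  'dcgdefgedebcagede'
  #9 SA[9]=12  'ddcgdefgedebcagede'
  #10 SA[10]=28  'de'
  #11 SA[11]=21  'debcagede'
  #12 SA[12]=16  'defgedebcagede'
  #13 SA[13]=29  'e'
  #14 SA[14]=22  'ebcagede'
  #15 SA[15]=3  'ebeggffbeddcgdefgedebcagede'
  #16 SA[16]=11  'eddcgdefgedebcagede'
  #17 SA[17]=27  'ede'
  #18 SA[18]=20  'edebcagede'
  #19 SA[19]=17  'efgedebcagede'
  #20 SA[20]=5  'eggffbeddcgdefgedebcagede'
  #21 SA[21]=9  'fbeddcgdefgedebcagede'
  #22 SA[22]=8  'ffbeddcgdefgedebcagede'
  #23 SA[23]=18  'fgedebcagede'
  #24 SA[24]=1  'gcebeggffbeddcgdefgedebcagede'
  #25 SA[25]=15  'gdefgedebcagede'
  #26 SA[26]=26  'gede'
  #27 SA[27]=19  'gedebcagede'
  #28 SA[28]=7  'gffbeddcgdefgedebcagede'
  #29 SA[29]=6  'ggffbeddcgdefgedebcagede'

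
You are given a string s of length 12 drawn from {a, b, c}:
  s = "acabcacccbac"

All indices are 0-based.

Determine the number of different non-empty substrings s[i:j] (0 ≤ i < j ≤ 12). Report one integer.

rank | idx | suffix
   0 |   2 | abcacccbac
   1 |  10 | ac
   2 |   0 | acabcacccbac
   3 |   5 | acccbac
   4 |   9 | bac
   5 |   3 | bcacccbac
   6 |  11 | c
   7 |   1 | cabcacccbac
   8 |   4 | cacccbac
   9 |   8 | cbac
  10 |   7 | ccbac
  11 |   6 | cccbac

SA = [2, 10, 0, 5, 9, 3, 11, 1, 4, 8, 7, 6]
rank  pair      lcp
   1  s[2:],s[10:]  1  'a'
   2  s[10:],s[0:]  2  'ac'
   3  s[0:],s[5:]  2  'ac'
   4  s[5:],s[9:]  0  ''
   5  s[9:],s[3:]  1  'b'
   6  s[3:],s[11:]  0  ''
   7  s[11:],s[1:]  1  'c'
   8  s[1:],s[4:]  2  'ca'
   9  s[4:],s[8:]  1  'c'
  10  s[8:],s[7:]  1  'c'
  11  s[7:],s[6:]  2  'cc'

n(n+1)/2 = 12·13/2 = 78
Σ LCP = 0 + 1 + 2 + 2 + 0 + 1 + 0 + 1 + 2 + 1 + 1 + 2 = 13
distinct = 78 − 13 = 65

65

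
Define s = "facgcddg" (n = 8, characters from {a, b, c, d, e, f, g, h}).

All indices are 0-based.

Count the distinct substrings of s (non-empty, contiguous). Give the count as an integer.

rank | idx | suffix
   0 |   1 | acgcddg
   1 |   4 | cddg
   2 |   2 | cgcddg
   3 |   5 | ddg
   4 |   6 | dg
   5 |   0 | facgcddg
   6 |   7 | g
   7 |   3 | gcddg

SA = [1, 4, 2, 5, 6, 0, 7, 3]
i: (SA[i-1],SA[i]) lcp shared
  1: (1,4) 0 ''
  2: (4,2) 1 'c'
  3: (2,5) 0 ''
  4: (5,6) 1 'd'
  5: (6,0) 0 ''
  6: (0,7) 0 ''
  7: (7,3) 1 'g'

n(n+1)/2 = 8·9/2 = 36
Σ LCP = 0 + 0 + 1 + 0 + 1 + 0 + 0 + 1 = 3
distinct = 36 − 3 = 33

33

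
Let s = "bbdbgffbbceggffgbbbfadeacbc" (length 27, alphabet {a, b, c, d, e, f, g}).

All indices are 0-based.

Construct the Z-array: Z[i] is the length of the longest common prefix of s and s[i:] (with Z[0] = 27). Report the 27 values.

[27, 1, 0, 1, 0, 0, 0, 2, 1, 0, 0, 0, 0, 0, 0, 0, 2, 2, 1, 0, 0, 0, 0, 0, 0, 1, 0]

Z[0]=27
i=1: outside box; Z[1]=1 extend→box=[1,2)
i=2: outside box; Z[2]=0
i=3: outside box; Z[3]=1 extend→box=[3,4)
i=4: outside box; Z[4]=0
i=5: outside box; Z[5]=0
i=6: outside box; Z[6]=0
i=7: outside box; Z[7]=2 extend→box=[7,9)
i=8: min(r-i=1, Z[1]=1)=1; Z[8]=1
i=9: outside box; Z[9]=0
i=10: outside box; Z[10]=0
i=11: outside box; Z[11]=0
i=12: outside box; Z[12]=0
i=13: outside box; Z[13]=0
i=14: outside box; Z[14]=0
i=15: outside box; Z[15]=0
i=16: outside box; Z[16]=2 extend→box=[16,18)
i=17: min(r-i=1, Z[1]=1)=1; Z[17]=2 extend→box=[17,19)
i=18: min(r-i=1, Z[1]=1)=1; Z[18]=1
i=19: outside box; Z[19]=0
i=20: outside box; Z[20]=0
i=21: outside box; Z[21]=0
i=22: outside box; Z[22]=0
i=23: outside box; Z[23]=0
i=24: outside box; Z[24]=0
i=25: outside box; Z[25]=1 extend→box=[25,26)
i=26: outside box; Z[26]=0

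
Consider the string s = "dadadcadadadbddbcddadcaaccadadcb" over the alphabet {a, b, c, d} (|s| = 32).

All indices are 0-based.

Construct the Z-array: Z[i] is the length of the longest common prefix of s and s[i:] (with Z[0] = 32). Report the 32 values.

[32, 0, 3, 0, 1, 0, 0, 5, 0, 3, 0, 1, 0, 1, 1, 0, 0, 1, 3, 0, 1, 0, 0, 0, 0, 0, 0, 3, 0, 1, 0, 0]

Z[0]=32
i=1: i≥r, start 0; Z[1]=0
i=2: i≥r, start 0; Z[2]=3 grow→box=[2,5)
i=3: min(r-i=2, Z[1]=0)=0; Z[3]=0
i=4: min(r-i=1, Z[2]=3)=1; Z[4]=1
i=5: i≥r, start 0; Z[5]=0
i=6: i≥r, start 0; Z[6]=0
i=7: i≥r, start 0; Z[7]=5 grow→box=[7,12)
i=8: min(r-i=4, Z[1]=0)=0; Z[8]=0
i=9: min(r-i=3, Z[2]=3)=3; Z[9]=3
i=10: min(r-i=2, Z[3]=0)=0; Z[10]=0
i=11: min(r-i=1, Z[4]=1)=1; Z[11]=1
i=12: i≥r, start 0; Z[12]=0
i=13: i≥r, start 0; Z[13]=1 grow→box=[13,14)
i=14: i≥r, start 0; Z[14]=1 grow→box=[14,15)
i=15: i≥r, start 0; Z[15]=0
i=16: i≥r, start 0; Z[16]=0
i=17: i≥r, start 0; Z[17]=1 grow→box=[17,18)
i=18: i≥r, start 0; Z[18]=3 grow→box=[18,21)
i=19: min(r-i=2, Z[1]=0)=0; Z[19]=0
i=20: min(r-i=1, Z[2]=3)=1; Z[20]=1
i=21: i≥r, start 0; Z[21]=0
i=22: i≥r, start 0; Z[22]=0
i=23: i≥r, start 0; Z[23]=0
i=24: i≥r, start 0; Z[24]=0
i=25: i≥r, start 0; Z[25]=0
i=26: i≥r, start 0; Z[26]=0
i=27: i≥r, start 0; Z[27]=3 grow→box=[27,30)
i=28: min(r-i=2, Z[1]=0)=0; Z[28]=0
i=29: min(r-i=1, Z[2]=3)=1; Z[29]=1
i=30: i≥r, start 0; Z[30]=0
i=31: i≥r, start 0; Z[31]=0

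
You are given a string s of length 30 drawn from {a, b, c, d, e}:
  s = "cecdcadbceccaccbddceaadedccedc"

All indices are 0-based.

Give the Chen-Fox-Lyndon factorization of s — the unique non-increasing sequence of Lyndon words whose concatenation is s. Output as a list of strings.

["ce", "cd", "c", "adbcecc", "accbddce", "aadedccedc"]

emit factor 1: 'ce' (i=0, period=2)
emit factor 2: 'cd' (i=2, period=2)
emit factor 3: 'c' (i=4, period=1)
emit factor 4: 'adbcecc' (i=5, period=7)
emit factor 5: 'accbddce' (i=12, period=8)
emit factor 6: 'aadedccedc' (i=20, period=10)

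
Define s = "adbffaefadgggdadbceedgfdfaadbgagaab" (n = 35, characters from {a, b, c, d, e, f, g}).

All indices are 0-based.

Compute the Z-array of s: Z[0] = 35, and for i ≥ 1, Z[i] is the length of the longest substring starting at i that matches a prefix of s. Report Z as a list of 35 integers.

Z[0]=35
i=1: i≥r, start 0; Z[1]=0
i=2: i≥r, start 0; Z[2]=0
i=3: i≥r, start 0; Z[3]=0
i=4: i≥r, start 0; Z[4]=0
i=5: i≥r, start 0; Z[5]=1 grow→box=[5,6)
i=6: i≥r, start 0; Z[6]=0
i=7: i≥r, start 0; Z[7]=0
i=8: i≥r, start 0; Z[8]=2 grow→box=[8,10)
i=9: min(r-i=1, Z[1]=0)=0; Z[9]=0
i=10: i≥r, start 0; Z[10]=0
i=11: i≥r, start 0; Z[11]=0
i=12: i≥r, start 0; Z[12]=0
i=13: i≥r, start 0; Z[13]=0
i=14: i≥r, start 0; Z[14]=3 grow→box=[14,17)
i=15: min(r-i=2, Z[1]=0)=0; Z[15]=0
i=16: min(r-i=1, Z[2]=0)=0; Z[16]=0
i=17: i≥r, start 0; Z[17]=0
i=18: i≥r, start 0; Z[18]=0
i=19: i≥r, start 0; Z[19]=0
i=20: i≥r, start 0; Z[20]=0
i=21: i≥r, start 0; Z[21]=0
i=22: i≥r, start 0; Z[22]=0
i=23: i≥r, start 0; Z[23]=0
i=24: i≥r, start 0; Z[24]=0
i=25: i≥r, start 0; Z[25]=1 grow→box=[25,26)
i=26: i≥r, start 0; Z[26]=3 grow→box=[26,29)
i=27: min(r-i=2, Z[1]=0)=0; Z[27]=0
i=28: min(r-i=1, Z[2]=0)=0; Z[28]=0
i=29: i≥r, start 0; Z[29]=0
i=30: i≥r, start 0; Z[30]=1 grow→box=[30,31)
i=31: i≥r, start 0; Z[31]=0
i=32: i≥r, start 0; Z[32]=1 grow→box=[32,33)
i=33: i≥r, start 0; Z[33]=1 grow→box=[33,34)
i=34: i≥r, start 0; Z[34]=0

[35, 0, 0, 0, 0, 1, 0, 0, 2, 0, 0, 0, 0, 0, 3, 0, 0, 0, 0, 0, 0, 0, 0, 0, 0, 1, 3, 0, 0, 0, 1, 0, 1, 1, 0]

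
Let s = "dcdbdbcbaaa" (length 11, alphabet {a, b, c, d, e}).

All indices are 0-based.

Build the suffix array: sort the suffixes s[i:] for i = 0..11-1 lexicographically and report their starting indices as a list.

[10, 9, 8, 7, 5, 3, 6, 1, 4, 2, 0]

rank | idx | suffix
   0 |  10 | a
   1 |   9 | aa
   2 |   8 | aaa
   3 |   7 | baaa
   4 |   5 | bcbaaa
   5 |   3 | bdbcbaaa
   6 |   6 | cbaaa
   7 |   1 | cdbdbcbaaa
   8 |   4 | dbcbaaa
   9 |   2 | dbdbcbaaa
  10 |   0 | dcdbdbcbaaa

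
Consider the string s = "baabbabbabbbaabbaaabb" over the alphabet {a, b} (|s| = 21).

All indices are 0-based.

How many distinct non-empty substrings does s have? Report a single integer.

170

rank→(start, suffix):
  0 → (16, 'aaabb')
  1 → (17, 'aabb')
  2 → (12, 'aabbaaabb')
  3 → (1, 'aabbabbabbbaabbaaabb')
  4 → (18, 'abb')
  5 → (13, 'abbaaabb')
  6 → (2, 'abbabbabbbaabbaaabb')
  7 → (5, 'abbabbbaabbaaabb')
  8 → (8, 'abbbaabbaaabb')
  9 → (20, 'b')
  10 → (15, 'baaabb')
  11 → (11, 'baabbaaabb')
  12 → (0, 'baabbabbabbbaabbaaabb')
  13 → (4, 'babbabbbaabbaaabb')
  14 → (7, 'babbbaabbaaabb')
  15 → (19, 'bb')
  16 → (14, 'bbaaabb')
  17 → (10, 'bbaabbaaabb')
  18 → (3, 'bbabbabbbaabbaaabb')
  19 → (6, 'bbabbbaabbaaabb')
  20 → (9, 'bbbaabbaaabb')

SA = [16, 17, 12, 1, 18, 13, 2, 5, 8, 20, 15, 11, 0, 4, 7, 19, 14, 10, 3, 6, 9]
rank  pair      lcp
   1  s[16:],s[17:]  2  'aa'
   2  s[17:],s[12:]  4  'aabb'
   3  s[12:],s[1:]  5  'aabba'
   4  s[1:],s[18:]  1  'a'
   5  s[18:],s[13:]  3  'abb'
   6  s[13:],s[2:]  4  'abba'
   7  s[2:],s[5:]  6  'abbabb'
   8  s[5:],s[8:]  3  'abb'
   9  s[8:],s[20:]  0  ''
  10  s[20:],s[15:]  1  'b'
  11  s[15:],s[11:]  3  'baa'
  12  s[11:],s[0:]  6  'baabba'
  13  s[0:],s[4:]  2  'ba'
  14  s[4:],s[7:]  4  'babb'
  15  s[7:],s[19:]  1  'b'
  16  s[19:],s[14:]  2  'bb'
  17  s[14:],s[10:]  4  'bbaa'
  18  s[10:],s[3:]  3  'bba'
  19  s[3:],s[6:]  5  'bbabb'
  20  s[6:],s[9:]  2  'bb'

n(n+1)/2 = 21·22/2 = 231
Σ LCP = 0 + 2 + 4 + 5 + 1 + 3 + 4 + 6 + 3 + 0 + 1 + 3 + 6 + 2 + 4 + 1 + 2 + 4 + 3 + 5 + 2 = 61
distinct = 231 − 61 = 170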